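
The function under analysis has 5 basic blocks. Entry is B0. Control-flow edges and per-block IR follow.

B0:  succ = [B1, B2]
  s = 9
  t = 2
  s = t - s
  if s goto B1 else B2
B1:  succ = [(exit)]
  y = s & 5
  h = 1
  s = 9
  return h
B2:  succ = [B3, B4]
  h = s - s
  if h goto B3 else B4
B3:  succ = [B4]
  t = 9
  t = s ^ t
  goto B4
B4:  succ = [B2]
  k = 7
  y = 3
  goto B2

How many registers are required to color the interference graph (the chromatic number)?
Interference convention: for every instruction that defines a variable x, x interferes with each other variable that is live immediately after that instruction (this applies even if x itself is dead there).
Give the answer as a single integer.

Answer: 2

Analysis:
Block summaries:
  B0: def={s,t} ue=∅
  B1: def={h,s,y} ue={s}
  B2: def={h} ue={s}
  B3: def={t} ue={s}
  B4: def={k,y} ue=∅

Backward fixpoint:
  B0 li=∅ lo={s}
  B1 li={s} lo=∅
  B2 li={s} lo={s}
  B3 li={s} lo={s}
  B4 li={s} lo={s}

Interference:
  h — {s}
  k — {s}
  s — {h,k,t,y}
  t — {s}
  y — {s}

Chromatic number:
  {h,s} pairwise interfere (2-clique) ⇒ χ ≥ 2
  assign h→R1 k→R1 s→R0 t→R1 y→R1 — no edge inside a register ⇒ χ ≤ 2
  χ = 2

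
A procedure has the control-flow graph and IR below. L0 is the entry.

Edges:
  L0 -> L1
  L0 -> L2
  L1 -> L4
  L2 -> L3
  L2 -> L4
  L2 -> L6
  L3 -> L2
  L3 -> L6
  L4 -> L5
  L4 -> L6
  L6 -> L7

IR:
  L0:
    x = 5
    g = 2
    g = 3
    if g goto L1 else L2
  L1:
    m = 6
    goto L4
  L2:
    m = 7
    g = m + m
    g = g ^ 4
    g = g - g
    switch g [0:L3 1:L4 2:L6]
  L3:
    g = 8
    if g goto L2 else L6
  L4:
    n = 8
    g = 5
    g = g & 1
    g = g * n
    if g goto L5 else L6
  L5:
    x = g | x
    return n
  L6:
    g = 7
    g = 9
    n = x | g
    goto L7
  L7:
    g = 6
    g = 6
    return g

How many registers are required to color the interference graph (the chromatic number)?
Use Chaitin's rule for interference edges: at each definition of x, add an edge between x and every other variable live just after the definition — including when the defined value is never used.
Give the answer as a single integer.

Answer: 3

Derivation:
Block summaries:
  L0: def={g,x} ue=∅
  L1: def={m} ue=∅
  L2: def={g,m} ue=∅
  L3: def={g} ue=∅
  L4: def={g,n} ue=∅
  L5: def={x} ue={g,n,x}
  L6: def={g,n} ue={x}
  L7: def={g} ue=∅

Liveness:
  L0: in=∅ out={x}
  L1: in={x} out={x}
  L2: in={x} out={x}
  L3: in={x} out={x}
  L4: in={x} out={g,n,x}
  L5: in={g,n,x} out=∅
  L6: in={x} out=∅
  L7: in=∅ out=∅

Interfere edges:
  g↔{n,x}
  m↔{x}
  n↔{g,x}
  x↔{g,m,n}

Chromatic number:
  clique {g,n,x} ⇒ need ≥ 3
  assign g→c1 m→c1 n→c2 x→c0 — no edge inside a register ⇒ χ ≤ 3
  χ = 3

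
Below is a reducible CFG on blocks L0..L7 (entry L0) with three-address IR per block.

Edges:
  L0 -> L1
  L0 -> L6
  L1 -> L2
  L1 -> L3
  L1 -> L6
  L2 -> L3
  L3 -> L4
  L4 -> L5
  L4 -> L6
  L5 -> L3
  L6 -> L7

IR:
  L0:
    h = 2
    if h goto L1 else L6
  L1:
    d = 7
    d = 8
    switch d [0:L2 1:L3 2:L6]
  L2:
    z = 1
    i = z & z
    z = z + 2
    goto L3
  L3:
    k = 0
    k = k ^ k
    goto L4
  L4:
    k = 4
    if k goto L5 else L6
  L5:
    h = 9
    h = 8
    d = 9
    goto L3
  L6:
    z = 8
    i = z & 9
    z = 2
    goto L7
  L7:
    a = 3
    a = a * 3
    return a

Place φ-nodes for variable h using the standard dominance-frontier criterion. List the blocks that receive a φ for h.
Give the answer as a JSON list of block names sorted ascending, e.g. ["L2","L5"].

Answer: ["L3", "L6"]

Working:
idom tree: L1←L0 L2←L1 L3←L1 L4←L3 L5←L4 L6←L0 L7←L6
Dom at joins:
  L3: preds {L1,L2,L5}: {L0,L1} ∩ {L0,L1,L2} ∩ {L0,L1,L3,L4,L5} = {L0,L1}; idom=L1
  L6: preds {L0,L1,L4}: {L0} ∩ {L0,L1} ∩ {L0,L1,L3,L4} = {L0}; idom=L0

DF derivation:
  join L3 pred L1: · stop@L1
  join L3 pred L2: L2 stop@L1
  join L3 pred L5: L5→L4→L3 stop@L1
  join L6 pred L0: · stop@L0
  join L6 pred L1: L1 stop@L0
  join L6 pred L4: L4→L3→L1 stop@L0
  DF(L0)=∅
  DF(L1)={L6}
  DF(L2)={L3}
  DF(L3)={L3,L6}
  DF(L4)={L3,L6}
  DF(L5)={L3}
  DF(L6)=∅
  DF(L7)=∅

φ for h: defs {L0,L5}
  DF⁺ = {L3,L6}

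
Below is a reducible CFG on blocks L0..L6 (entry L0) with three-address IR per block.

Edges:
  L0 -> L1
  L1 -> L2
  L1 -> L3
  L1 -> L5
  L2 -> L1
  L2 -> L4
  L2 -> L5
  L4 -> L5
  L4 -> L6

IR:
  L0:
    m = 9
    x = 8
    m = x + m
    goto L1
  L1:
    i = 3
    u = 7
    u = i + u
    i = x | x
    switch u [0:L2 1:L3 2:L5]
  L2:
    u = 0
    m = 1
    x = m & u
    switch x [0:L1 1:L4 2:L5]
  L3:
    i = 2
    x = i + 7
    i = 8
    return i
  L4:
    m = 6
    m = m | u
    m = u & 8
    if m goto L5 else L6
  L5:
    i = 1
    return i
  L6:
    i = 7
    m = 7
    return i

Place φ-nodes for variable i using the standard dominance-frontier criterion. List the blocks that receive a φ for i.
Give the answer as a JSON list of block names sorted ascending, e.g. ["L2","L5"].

idom tree: L1←L0 L2←L1 L3←L1 L4←L2 L5←L1 L6←L4
Dom∩ at merges:
  L1: preds {L0,L2}: {L0} ∩ {L0,L1,L2} = {L0}; idom=L0
  L5: preds {L1,L2,L4}: {L0,L1} ∩ {L0,L1,L2} ∩ {L0,L1,L2,L4} = {L0,L1}; idom=L1

DF walk-up:
  join L1 pred L0: · stop@L0
  join L1 pred L2: L2→L1 stop@L0
  join L5 pred L1: · stop@L1
  join L5 pred L2: L2 stop@L1
  join L5 pred L4: L4→L2 stop@L1
  DF(L0)=∅
  DF(L1)={L1}
  DF(L2)={L1,L5}
  DF(L3)=∅
  DF(L4)={L5}
  DF(L5)=∅
  DF(L6)=∅

φ for i: defs {L1,L3,L5,L6}
  DF⁺ = {L1}

Answer: ["L1"]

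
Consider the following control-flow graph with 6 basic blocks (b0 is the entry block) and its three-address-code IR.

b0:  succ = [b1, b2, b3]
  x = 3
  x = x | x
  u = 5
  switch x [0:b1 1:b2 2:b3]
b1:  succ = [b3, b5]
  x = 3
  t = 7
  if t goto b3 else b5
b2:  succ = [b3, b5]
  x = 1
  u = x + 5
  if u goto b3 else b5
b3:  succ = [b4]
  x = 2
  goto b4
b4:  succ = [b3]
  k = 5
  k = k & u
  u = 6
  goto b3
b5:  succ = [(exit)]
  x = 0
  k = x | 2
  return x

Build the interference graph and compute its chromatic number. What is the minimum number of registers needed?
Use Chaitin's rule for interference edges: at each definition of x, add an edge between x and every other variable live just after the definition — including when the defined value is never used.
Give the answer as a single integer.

Block summaries:
  b0: {u,x} / ∅
  b1: {t,x} / ∅
  b2: {u,x} / ∅
  b3: {x} / ∅
  b4: {k,u} / {u}
  b5: {k,x} / ∅

Live sets:
  b0: in=∅ out={u}
  b1: in={u} out={u}
  b2: in=∅ out={u}
  b3: in={u} out={u}
  b4: in={u} out={u}
  b5: in=∅ out=∅

Interfere edges:
  k↔{u,x}
  t↔{u}
  u↔{k,t,x}
  x↔{k,u}

Colouring:
  {k,u,x} pairwise interfere (3-clique) ⇒ χ ≥ 3
  assign k→r1 t→r1 u→r0 x→r2 — no edge inside a register ⇒ χ ≤ 3
  χ = 3

Answer: 3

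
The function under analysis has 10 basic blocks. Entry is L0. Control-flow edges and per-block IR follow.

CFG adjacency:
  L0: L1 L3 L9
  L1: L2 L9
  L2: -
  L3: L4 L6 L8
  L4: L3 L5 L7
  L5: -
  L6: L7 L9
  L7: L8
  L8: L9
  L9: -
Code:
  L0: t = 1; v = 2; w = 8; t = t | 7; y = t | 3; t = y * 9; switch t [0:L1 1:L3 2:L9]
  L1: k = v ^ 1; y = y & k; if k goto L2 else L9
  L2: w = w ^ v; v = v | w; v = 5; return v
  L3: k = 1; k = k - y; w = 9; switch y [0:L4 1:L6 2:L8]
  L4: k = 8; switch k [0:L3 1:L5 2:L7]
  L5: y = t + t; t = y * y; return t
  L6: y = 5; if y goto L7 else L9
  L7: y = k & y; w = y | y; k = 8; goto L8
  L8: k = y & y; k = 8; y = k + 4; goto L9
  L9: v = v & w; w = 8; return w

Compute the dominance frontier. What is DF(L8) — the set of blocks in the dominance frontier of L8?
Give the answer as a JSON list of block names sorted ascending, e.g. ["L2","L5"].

Answer: ["L9"]

Working:
idom tree: L1←L0 L2←L1 L3←L0 L4←L3 L5←L4 L6←L3 L7←L3 L8←L3 L9←L0
Dom at joins:
  L3: preds {L0,L4}: {L0} ∩ {L0,L3,L4} = {L0}; idom=L0
  L7: preds {L4,L6}: {L0,L3,L4} ∩ {L0,L3,L6} = {L0,L3}; idom=L3
  L8: preds {L3,L7}: {L0,L3} ∩ {L0,L3,L7} = {L0,L3}; idom=L3
  L9: preds {L0,L1,L6,L8}: {L0} ∩ {L0,L1} ∩ {L0,L3,L6} ∩ {L0,L3,L8} = {L0}; idom=L0

Frontier:
  L3←L0: walk · to L0
  L3←L4: walk L4→L3 to L0
  L7←L4: walk L4 to L3
  L7←L6: walk L6 to L3
  L8←L3: walk · to L3
  L8←L7: walk L7 to L3
  L9←L0: walk · to L0
  L9←L1: walk L1 to L0
  L9←L6: walk L6→L3 to L0
  L9←L8: walk L8→L3 to L0
  L0: DF=∅
  L1: DF={L9}
  L2: DF=∅
  L3: DF={L3,L9}
  L4: DF={L3,L7}
  L5: DF=∅
  L6: DF={L7,L9}
  L7: DF={L8}
  L8: DF={L9}
  L9: DF=∅

DF(L8) = ["L9"]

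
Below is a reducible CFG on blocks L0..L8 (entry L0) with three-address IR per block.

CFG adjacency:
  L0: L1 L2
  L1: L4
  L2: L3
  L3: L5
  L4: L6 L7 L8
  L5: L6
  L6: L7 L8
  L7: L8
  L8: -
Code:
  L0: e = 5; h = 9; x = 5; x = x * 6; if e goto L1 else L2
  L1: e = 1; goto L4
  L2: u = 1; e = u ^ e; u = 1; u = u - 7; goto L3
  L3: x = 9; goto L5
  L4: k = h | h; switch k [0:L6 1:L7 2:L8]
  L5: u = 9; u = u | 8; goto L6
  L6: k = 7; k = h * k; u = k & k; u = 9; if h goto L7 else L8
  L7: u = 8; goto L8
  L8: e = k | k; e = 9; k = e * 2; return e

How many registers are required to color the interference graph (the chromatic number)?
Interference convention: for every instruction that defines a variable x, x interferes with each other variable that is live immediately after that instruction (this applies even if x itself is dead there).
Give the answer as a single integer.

def/use:
  L0: {e,h,x} / ∅
  L1: {e} / ∅
  L2: {e,u} / {e}
  L3: {x} / ∅
  L4: {k} / {h}
  L5: {u} / ∅
  L6: {k,u} / {h}
  L7: {u} / ∅
  L8: {e,k} / {k}

Backward fixpoint:
  L0: in=∅ out={e,h}
  L1: in={h} out={h}
  L2: in={e,h} out={h}
  L3: in={h} out={h}
  L4: in={h} out={h,k}
  L5: in={h} out={h}
  L6: in={h} out={k}
  L7: in={k} out={k}
  L8: in={k} out=∅

Interfere edges:
  e — {h,k,u,x}
  h — {e,k,u,x}
  k — {e,h,u}
  u — {e,h,k}
  x — {e,h}

Chromatic number:
  {e,h,k,u} pairwise interfere (4-clique) ⇒ χ ≥ 4
  4-colouring: R0={e}  R1={h}  R2={k,x}  R3={u}
  χ = 4

Answer: 4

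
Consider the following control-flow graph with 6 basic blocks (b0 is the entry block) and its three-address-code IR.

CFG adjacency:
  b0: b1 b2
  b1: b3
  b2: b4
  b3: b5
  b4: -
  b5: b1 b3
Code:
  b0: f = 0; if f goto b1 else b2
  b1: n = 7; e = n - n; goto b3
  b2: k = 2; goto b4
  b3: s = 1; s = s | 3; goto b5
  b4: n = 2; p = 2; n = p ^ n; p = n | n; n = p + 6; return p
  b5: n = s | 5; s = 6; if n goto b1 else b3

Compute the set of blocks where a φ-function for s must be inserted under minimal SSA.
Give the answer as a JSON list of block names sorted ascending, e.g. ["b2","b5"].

idom tree: b1←b0 b2←b0 b3←b1 b4←b2 b5←b3
Dom at joins:
  b1: preds {b0,b5}: {b0} ∩ {b0,b1,b3,b5} = {b0}; idom=b0
  b3: preds {b1,b5}: {b0,b1} ∩ {b0,b1,b3,b5} = {b0,b1}; idom=b1

DF derivation:
  join b1 pred b0: · stop@b0
  join b1 pred b5: b5→b3→b1 stop@b0
  join b3 pred b1: · stop@b1
  join b3 pred b5: b5→b3 stop@b1
  b0 → ∅
  b1 → {b1}
  b2 → ∅
  b3 → {b1,b3}
  b4 → ∅
  b5 → {b1,b3}

φ for s: defs {b3,b5}
  DF⁺ = {b1,b3}

Answer: ["b1", "b3"]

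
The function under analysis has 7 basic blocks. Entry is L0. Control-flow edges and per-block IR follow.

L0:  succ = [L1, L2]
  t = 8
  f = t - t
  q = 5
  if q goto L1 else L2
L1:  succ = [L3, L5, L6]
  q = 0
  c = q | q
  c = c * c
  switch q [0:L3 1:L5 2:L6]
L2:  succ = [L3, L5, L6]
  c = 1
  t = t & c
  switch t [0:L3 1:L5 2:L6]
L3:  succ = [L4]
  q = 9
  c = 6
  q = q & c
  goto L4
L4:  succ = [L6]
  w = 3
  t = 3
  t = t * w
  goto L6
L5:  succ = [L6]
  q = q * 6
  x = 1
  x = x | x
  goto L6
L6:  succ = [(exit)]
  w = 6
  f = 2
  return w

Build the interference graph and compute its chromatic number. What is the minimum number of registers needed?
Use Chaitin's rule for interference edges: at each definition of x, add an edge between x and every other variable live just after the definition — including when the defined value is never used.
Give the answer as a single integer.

def/use:
  L0: def={f,q,t} ue=∅
  L1: def={c,q} ue=∅
  L2: def={c,t} ue={t}
  L3: def={c,q} ue=∅
  L4: def={t,w} ue=∅
  L5: def={q,x} ue={q}
  L6: def={f,w} ue=∅

Backward fixpoint:
  L0 li=∅ lo={q,t}
  L1 li=∅ lo={q}
  L2 li={q,t} lo={q}
  L3 li=∅ lo=∅
  L4 li=∅ lo=∅
  L5 li={q} lo=∅
  L6 li=∅ lo=∅

Interfere edges:
  c — {q,t}
  f — {t,w}
  q — {c,t}
  t — {c,f,q,w}
  w — {f,t}
  x — ∅

Registers:
  {c,q,t} pairwise interfere (3-clique) ⇒ χ ≥ 3
  3-colouring: R0={t,x}  R1={c,f}  R2={q,w}
  χ = 3

Answer: 3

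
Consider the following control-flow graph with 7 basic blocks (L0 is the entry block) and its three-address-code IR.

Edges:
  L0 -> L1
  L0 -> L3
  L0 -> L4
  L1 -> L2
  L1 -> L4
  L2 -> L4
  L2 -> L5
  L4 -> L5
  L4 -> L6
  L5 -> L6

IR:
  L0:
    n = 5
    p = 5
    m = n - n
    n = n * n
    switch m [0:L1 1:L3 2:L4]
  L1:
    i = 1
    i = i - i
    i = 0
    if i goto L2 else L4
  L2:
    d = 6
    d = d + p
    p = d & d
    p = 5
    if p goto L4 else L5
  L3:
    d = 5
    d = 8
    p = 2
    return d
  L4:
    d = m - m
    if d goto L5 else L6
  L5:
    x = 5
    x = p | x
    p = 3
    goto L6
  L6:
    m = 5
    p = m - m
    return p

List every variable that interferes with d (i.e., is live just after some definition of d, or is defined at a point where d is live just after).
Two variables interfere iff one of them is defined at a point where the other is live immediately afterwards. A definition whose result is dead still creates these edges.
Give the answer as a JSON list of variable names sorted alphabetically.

Answer: ["m", "p"]

Derivation:
Per-block:
  L0 def {m,n,p} use ∅
  L1 def {i} use ∅
  L2 def {d,p} use {p}
  L3 def {d,p} use ∅
  L4 def {d} use {m}
  L5 def {p,x} use {p}
  L6 def {m,p} use ∅

Backward fixpoint:
  L0: in=∅ out={m,p}
  L1: in={m,p} out={m,p}
  L2: in={m,p} out={m,p}
  L3: in=∅ out=∅
  L4: in={m,p} out={p}
  L5: in={p} out=∅
  L6: in=∅ out=∅

Conflict graph:
  d: {m,p}
  i: {m,p}
  m: {d,i,n,p}
  n: {m,p}
  p: {d,i,m,n,x}
  x: {p}

N(d) = ["m", "p"]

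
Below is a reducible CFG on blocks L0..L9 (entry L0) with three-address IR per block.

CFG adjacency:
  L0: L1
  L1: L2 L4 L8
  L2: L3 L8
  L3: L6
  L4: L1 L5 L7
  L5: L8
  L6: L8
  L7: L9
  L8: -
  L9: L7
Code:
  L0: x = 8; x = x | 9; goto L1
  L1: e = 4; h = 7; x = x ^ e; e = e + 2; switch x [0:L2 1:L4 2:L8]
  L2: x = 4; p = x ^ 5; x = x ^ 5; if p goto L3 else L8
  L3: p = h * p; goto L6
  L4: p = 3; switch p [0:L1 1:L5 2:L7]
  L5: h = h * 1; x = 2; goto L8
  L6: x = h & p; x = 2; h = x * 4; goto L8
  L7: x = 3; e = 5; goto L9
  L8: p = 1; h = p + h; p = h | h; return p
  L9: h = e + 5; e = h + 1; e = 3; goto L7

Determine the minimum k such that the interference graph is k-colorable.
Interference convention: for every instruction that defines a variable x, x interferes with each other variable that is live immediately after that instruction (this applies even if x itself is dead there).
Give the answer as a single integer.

Answer: 3

Derivation:
def/use:
  L0: def={x} ue=∅
  L1: def={e,h,x} ue={x}
  L2: def={p,x} ue=∅
  L3: def={p} ue={h,p}
  L4: def={p} ue=∅
  L5: def={h,x} ue={h}
  L6: def={h,x} ue={h,p}
  L7: def={e,x} ue=∅
  L8: def={h,p} ue={h}
  L9: def={e,h} ue={e}

Live sets:
  L0 li=∅ lo={x}
  L1 li={x} lo={h,x}
  L2 li={h} lo={h,p}
  L3 li={h,p} lo={h,p}
  L4 li={h,x} lo={h,x}
  L5 li={h} lo={h}
  L6 li={h,p} lo={h}
  L7 li=∅ lo={e}
  L8 li={h} lo=∅
  L9 li={e} lo=∅

Interference:
  e — {h,x}
  h — {e,p,x}
  p — {h,x}
  x — {e,h,p}

Registers:
  {e,h,x} pairwise interfere (3-clique) ⇒ χ ≥ 3
  assign e→c2 h→c0 p→c2 x→c1 — no edge inside a register ⇒ χ ≤ 3
  χ = 3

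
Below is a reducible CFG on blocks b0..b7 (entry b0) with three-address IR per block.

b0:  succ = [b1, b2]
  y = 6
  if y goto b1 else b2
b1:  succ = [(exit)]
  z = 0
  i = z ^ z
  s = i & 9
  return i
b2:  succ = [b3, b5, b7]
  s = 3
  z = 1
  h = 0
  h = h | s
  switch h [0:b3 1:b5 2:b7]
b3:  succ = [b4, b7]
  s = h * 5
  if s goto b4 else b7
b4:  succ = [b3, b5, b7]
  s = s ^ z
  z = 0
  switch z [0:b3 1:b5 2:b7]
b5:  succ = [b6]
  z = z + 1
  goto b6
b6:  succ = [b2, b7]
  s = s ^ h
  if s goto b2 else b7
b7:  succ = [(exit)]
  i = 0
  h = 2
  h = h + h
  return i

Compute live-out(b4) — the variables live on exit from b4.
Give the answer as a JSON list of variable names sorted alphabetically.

def/use:
  b0: def={y} ue=∅
  b1: def={i,s,z} ue=∅
  b2: def={h,s,z} ue=∅
  b3: def={s} ue={h}
  b4: def={s,z} ue={s,z}
  b5: def={z} ue={z}
  b6: def={s} ue={h,s}
  b7: def={h,i} ue=∅

Live sets:
  live b0: ∅→∅
  live b1: ∅→∅
  live b2: ∅→{h,s,z}
  live b3: {h,z}→{h,s,z}
  live b4: {h,s,z}→{h,s,z}
  live b5: {h,s,z}→{h,s}
  live b6: {h,s}→∅
  live b7: ∅→∅

live-out(b4) = ["h", "s", "z"]

Answer: ["h", "s", "z"]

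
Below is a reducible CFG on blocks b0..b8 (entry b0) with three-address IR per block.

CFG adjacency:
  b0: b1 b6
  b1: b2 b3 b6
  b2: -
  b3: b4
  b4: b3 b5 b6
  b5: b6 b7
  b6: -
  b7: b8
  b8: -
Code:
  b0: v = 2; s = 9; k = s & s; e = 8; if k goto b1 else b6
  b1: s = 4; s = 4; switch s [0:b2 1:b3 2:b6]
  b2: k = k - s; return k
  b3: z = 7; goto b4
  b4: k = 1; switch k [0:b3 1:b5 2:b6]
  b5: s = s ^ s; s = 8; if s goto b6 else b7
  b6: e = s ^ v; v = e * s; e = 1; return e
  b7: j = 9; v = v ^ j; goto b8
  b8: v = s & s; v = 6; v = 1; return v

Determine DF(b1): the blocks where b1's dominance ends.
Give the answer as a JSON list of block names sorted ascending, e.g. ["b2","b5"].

idom tree: b1←b0 b2←b1 b3←b1 b4←b3 b5←b4 b6←b0 b7←b5 b8←b7
Join-block Dom:
  b3: preds {b1,b4}: {b0,b1} ∩ {b0,b1,b3,b4} = {b0,b1}; idom=b1
  b6: preds {b0,b1,b4,b5}: {b0} ∩ {b0,b1} ∩ {b0,b1,b3,b4} ∩ {b0,b1,b3,b4,b5} = {b0}; idom=b0

DF derivation:
  b3←b1: walk · to b1
  b3←b4: walk b4→b3 to b1
  b6←b0: walk · to b0
  b6←b1: walk b1 to b0
  b6←b4: walk b4→b3→b1 to b0
  b6←b5: walk b5→b4→b3→b1 to b0
  b0 → ∅
  b1 → {b6}
  b2 → ∅
  b3 → {b3,b6}
  b4 → {b3,b6}
  b5 → {b6}
  b6 → ∅
  b7 → ∅
  b8 → ∅

DF(b1) = ["b6"]

Answer: ["b6"]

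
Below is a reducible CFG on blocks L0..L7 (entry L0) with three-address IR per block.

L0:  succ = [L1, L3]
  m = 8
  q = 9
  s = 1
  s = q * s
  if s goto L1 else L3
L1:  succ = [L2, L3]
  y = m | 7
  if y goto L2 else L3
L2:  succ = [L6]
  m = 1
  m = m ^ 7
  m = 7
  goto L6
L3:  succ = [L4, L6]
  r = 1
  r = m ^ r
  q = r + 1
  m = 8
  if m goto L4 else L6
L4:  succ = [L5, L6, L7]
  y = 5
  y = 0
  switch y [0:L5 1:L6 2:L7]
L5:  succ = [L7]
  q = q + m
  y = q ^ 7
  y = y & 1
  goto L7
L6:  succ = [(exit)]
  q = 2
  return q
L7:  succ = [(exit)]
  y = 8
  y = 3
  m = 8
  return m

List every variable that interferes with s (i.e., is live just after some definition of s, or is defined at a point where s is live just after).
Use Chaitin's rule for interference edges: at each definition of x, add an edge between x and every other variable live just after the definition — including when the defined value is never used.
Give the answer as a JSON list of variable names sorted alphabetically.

Per-block:
  L0 def {m,q,s} use ∅
  L1 def {y} use {m}
  L2 def {m} use ∅
  L3 def {m,q,r} use {m}
  L4 def {y} use ∅
  L5 def {q,y} use {m,q}
  L6 def {q} use ∅
  L7 def {m,y} use ∅

Liveness:
  L0 li=∅ lo={m}
  L1 li={m} lo={m}
  L2 li=∅ lo=∅
  L3 li={m} lo={m,q}
  L4 li={m,q} lo={m,q}
  L5 li={m,q} lo=∅
  L6 li=∅ lo=∅
  L7 li=∅ lo=∅

Interfere edges:
  m↔{q,r,s,y}
  q↔{m,s,y}
  r↔{m}
  s↔{m,q}
  y↔{m,q}

N(s) = ["m", "q"]

Answer: ["m", "q"]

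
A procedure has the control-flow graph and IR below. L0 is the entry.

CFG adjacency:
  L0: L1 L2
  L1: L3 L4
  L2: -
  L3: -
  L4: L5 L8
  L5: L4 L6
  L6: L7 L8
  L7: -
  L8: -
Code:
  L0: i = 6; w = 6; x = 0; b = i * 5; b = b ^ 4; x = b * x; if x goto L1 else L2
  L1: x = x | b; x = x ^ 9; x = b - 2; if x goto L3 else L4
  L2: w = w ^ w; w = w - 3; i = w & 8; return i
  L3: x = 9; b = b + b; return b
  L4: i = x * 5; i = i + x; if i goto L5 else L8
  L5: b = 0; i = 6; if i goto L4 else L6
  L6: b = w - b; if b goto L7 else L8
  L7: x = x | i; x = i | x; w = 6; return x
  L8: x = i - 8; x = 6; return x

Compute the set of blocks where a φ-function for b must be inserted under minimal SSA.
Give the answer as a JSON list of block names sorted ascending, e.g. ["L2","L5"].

Answer: ["L4", "L8"]

Analysis:
idom tree: L1←L0 L2←L0 L3←L1 L4←L1 L5←L4 L6←L5 L7←L6 L8←L4
Dom at joins:
  L4: preds {L1,L5}: {L0,L1} ∩ {L0,L1,L4,L5} = {L0,L1}; idom=L1
  L8: preds {L4,L6}: {L0,L1,L4} ∩ {L0,L1,L4,L5,L6} = {L0,L1,L4}; idom=L4

DF walk-up:
  join L4 pred L1: · stop@L1
  join L4 pred L5: L5→L4 stop@L1
  join L8 pred L4: · stop@L4
  join L8 pred L6: L6→L5 stop@L4
  L0 → ∅
  L1 → ∅
  L2 → ∅
  L3 → ∅
  L4 → {L4}
  L5 → {L4,L8}
  L6 → {L8}
  L7 → ∅
  L8 → ∅

φ for b: defs {L0,L3,L5,L6}
  DF⁺ = {L4,L8}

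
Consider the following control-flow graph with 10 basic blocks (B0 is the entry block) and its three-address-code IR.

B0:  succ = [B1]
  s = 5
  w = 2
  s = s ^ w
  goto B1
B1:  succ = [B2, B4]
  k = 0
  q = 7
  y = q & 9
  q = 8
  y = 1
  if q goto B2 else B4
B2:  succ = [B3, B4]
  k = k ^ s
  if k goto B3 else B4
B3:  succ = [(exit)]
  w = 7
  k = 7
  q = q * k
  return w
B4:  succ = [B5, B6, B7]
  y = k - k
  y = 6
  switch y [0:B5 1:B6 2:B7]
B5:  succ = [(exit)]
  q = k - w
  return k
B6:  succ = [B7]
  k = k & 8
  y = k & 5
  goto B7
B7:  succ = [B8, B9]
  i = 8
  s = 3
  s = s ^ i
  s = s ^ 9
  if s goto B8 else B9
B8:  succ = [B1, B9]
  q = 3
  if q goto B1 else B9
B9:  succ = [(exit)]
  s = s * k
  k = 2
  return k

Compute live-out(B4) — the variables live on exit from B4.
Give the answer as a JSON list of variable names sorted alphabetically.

Answer: ["k", "w"]

Working:
Per-block:
  B0: def={s,w} ue=∅
  B1: def={k,q,y} ue=∅
  B2: def={k} ue={k,s}
  B3: def={k,q,w} ue={q}
  B4: def={y} ue={k}
  B5: def={q} ue={k,w}
  B6: def={k,y} ue={k}
  B7: def={i,s} ue=∅
  B8: def={q} ue=∅
  B9: def={k,s} ue={k,s}

Liveness:
  B0: in=∅ out={s,w}
  B1: in={s,w} out={k,q,s,w}
  B2: in={k,q,s,w} out={k,q,w}
  B3: in={q} out=∅
  B4: in={k,w} out={k,w}
  B5: in={k,w} out=∅
  B6: in={k,w} out={k,w}
  B7: in={k,w} out={k,s,w}
  B8: in={k,s,w} out={k,s,w}
  B9: in={k,s} out=∅

live-out(B4) = ["k", "w"]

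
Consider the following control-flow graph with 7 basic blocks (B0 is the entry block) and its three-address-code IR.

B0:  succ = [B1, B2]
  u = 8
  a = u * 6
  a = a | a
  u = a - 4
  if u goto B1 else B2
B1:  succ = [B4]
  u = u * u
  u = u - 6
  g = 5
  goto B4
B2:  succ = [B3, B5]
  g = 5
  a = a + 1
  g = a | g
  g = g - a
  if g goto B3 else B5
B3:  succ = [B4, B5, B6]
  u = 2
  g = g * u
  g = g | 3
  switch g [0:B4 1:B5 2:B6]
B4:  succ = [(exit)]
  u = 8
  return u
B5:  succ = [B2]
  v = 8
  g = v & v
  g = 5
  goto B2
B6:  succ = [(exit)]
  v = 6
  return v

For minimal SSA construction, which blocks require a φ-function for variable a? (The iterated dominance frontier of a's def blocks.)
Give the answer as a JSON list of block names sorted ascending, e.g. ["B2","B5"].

idom tree: B1←B0 B2←B0 B3←B2 B4←B0 B5←B2 B6←B3
Dom∩ at merges:
  B2: preds {B0,B5}: {B0} ∩ {B0,B2,B5} = {B0}; idom=B0
  B4: preds {B1,B3}: {B0,B1} ∩ {B0,B2,B3} = {B0}; idom=B0
  B5: preds {B2,B3}: {B0,B2} ∩ {B0,B2,B3} = {B0,B2}; idom=B2

DF walk-up:
  B2←B0: walk · to B0
  B2←B5: walk B5→B2 to B0
  B4←B1: walk B1 to B0
  B4←B3: walk B3→B2 to B0
  B5←B2: walk · to B2
  B5←B3: walk B3 to B2
  B0 → ∅
  B1 → {B4}
  B2 → {B2,B4}
  B3 → {B4,B5}
  B4 → ∅
  B5 → {B2}
  B6 → ∅

φ for a: defs {B0,B2}
  DF⁺ = {B2,B4}

Answer: ["B2", "B4"]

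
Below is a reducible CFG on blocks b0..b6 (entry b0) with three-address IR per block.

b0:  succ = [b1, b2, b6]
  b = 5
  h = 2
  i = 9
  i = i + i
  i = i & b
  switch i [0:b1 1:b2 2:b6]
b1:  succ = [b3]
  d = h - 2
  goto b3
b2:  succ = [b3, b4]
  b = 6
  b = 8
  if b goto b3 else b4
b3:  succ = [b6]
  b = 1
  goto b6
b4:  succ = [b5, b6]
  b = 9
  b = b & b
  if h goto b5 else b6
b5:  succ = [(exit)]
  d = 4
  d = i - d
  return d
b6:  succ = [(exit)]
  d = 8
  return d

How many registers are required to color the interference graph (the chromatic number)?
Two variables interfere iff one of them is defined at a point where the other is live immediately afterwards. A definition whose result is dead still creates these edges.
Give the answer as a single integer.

Answer: 3

Derivation:
Per-block:
  b0: {b,h,i} / ∅
  b1: {d} / {h}
  b2: {b} / ∅
  b3: {b} / ∅
  b4: {b} / {h}
  b5: {d} / {i}
  b6: {d} / ∅

Live sets:
  b0: in=∅ out={h,i}
  b1: in={h} out=∅
  b2: in={h,i} out={h,i}
  b3: in=∅ out=∅
  b4: in={h,i} out={i}
  b5: in={i} out=∅
  b6: in=∅ out=∅

Interference:
  b: {h,i}
  d: {i}
  h: {b,i}
  i: {b,d,h}

Registers:
  clique {b,h,i} ⇒ need ≥ 3
  assign b→r1 d→r1 h→r2 i→r0 — no edge inside a register ⇒ χ ≤ 3
  χ = 3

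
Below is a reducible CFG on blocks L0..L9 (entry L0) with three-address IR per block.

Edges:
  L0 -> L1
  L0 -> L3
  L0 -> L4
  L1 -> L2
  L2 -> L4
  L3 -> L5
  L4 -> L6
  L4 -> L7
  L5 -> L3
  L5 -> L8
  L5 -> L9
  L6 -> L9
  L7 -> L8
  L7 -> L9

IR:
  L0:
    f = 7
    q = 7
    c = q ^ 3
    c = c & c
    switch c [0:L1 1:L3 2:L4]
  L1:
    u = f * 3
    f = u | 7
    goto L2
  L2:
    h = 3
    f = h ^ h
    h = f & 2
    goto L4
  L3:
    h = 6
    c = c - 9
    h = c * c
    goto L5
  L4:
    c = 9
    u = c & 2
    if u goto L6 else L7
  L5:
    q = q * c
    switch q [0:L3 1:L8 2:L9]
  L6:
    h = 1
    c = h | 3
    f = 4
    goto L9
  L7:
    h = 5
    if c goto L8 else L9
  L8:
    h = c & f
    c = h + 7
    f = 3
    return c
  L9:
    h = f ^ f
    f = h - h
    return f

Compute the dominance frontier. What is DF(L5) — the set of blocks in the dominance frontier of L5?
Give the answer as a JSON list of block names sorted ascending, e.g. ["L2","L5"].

Answer: ["L3", "L8", "L9"]

Working:
idom tree: L1←L0 L2←L1 L3←L0 L4←L0 L5←L3 L6←L4 L7←L4 L8←L0 L9←L0
Join-block Dom:
  L3: preds {L0,L5}: {L0} ∩ {L0,L3,L5} = {L0}; idom=L0
  L4: preds {L0,L2}: {L0} ∩ {L0,L1,L2} = {L0}; idom=L0
  L8: preds {L5,L7}: {L0,L3,L5} ∩ {L0,L4,L7} = {L0}; idom=L0
  L9: preds {L5,L6,L7}: {L0,L3,L5} ∩ {L0,L4,L6} ∩ {L0,L4,L7} = {L0}; idom=L0

DF derivation:
  L3←L0: walk · to L0
  L3←L5: walk L5→L3 to L0
  L4←L0: walk · to L0
  L4←L2: walk L2→L1 to L0
  L8←L5: walk L5→L3 to L0
  L8←L7: walk L7→L4 to L0
  L9←L5: walk L5→L3 to L0
  L9←L6: walk L6→L4 to L0
  L9←L7: walk L7→L4 to L0
  L0 → ∅
  L1 → {L4}
  L2 → {L4}
  L3 → {L3,L8,L9}
  L4 → {L8,L9}
  L5 → {L3,L8,L9}
  L6 → {L9}
  L7 → {L8,L9}
  L8 → ∅
  L9 → ∅

DF(L5) = ["L3", "L8", "L9"]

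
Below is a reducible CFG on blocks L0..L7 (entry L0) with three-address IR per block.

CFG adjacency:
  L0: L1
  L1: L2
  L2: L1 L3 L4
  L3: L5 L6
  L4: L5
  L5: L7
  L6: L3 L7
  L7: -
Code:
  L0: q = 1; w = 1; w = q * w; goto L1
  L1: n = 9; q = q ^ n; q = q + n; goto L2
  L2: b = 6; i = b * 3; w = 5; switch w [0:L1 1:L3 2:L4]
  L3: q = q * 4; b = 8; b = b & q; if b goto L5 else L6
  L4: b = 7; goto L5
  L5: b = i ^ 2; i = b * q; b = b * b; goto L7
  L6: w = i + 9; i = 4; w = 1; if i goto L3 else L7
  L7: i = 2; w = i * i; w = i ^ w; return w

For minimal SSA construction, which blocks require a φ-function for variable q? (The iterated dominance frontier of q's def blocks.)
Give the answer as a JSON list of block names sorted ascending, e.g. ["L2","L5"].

Answer: ["L1", "L3", "L5", "L7"]

Analysis:
idom tree: L1←L0 L2←L1 L3←L2 L4←L2 L5←L2 L6←L3 L7←L2
Dom at joins:
  L1: preds {L0,L2}: {L0} ∩ {L0,L1,L2} = {L0}; idom=L0
  L3: preds {L2,L6}: {L0,L1,L2} ∩ {L0,L1,L2,L3,L6} = {L0,L1,L2}; idom=L2
  L5: preds {L3,L4}: {L0,L1,L2,L3} ∩ {L0,L1,L2,L4} = {L0,L1,L2}; idom=L2
  L7: preds {L5,L6}: {L0,L1,L2,L5} ∩ {L0,L1,L2,L3,L6} = {L0,L1,L2}; idom=L2

DF walk-up:
  L1←L0: walk · to L0
  L1←L2: walk L2→L1 to L0
  L3←L2: walk · to L2
  L3←L6: walk L6→L3 to L2
  L5←L3: walk L3 to L2
  L5←L4: walk L4 to L2
  L7←L5: walk L5 to L2
  L7←L6: walk L6→L3 to L2
  L0: DF=∅
  L1: DF={L1}
  L2: DF={L1}
  L3: DF={L3,L5,L7}
  L4: DF={L5}
  L5: DF={L7}
  L6: DF={L3,L7}
  L7: DF=∅

φ for q: defs {L0,L1,L3}
  DF⁺ = {L1,L3,L5,L7}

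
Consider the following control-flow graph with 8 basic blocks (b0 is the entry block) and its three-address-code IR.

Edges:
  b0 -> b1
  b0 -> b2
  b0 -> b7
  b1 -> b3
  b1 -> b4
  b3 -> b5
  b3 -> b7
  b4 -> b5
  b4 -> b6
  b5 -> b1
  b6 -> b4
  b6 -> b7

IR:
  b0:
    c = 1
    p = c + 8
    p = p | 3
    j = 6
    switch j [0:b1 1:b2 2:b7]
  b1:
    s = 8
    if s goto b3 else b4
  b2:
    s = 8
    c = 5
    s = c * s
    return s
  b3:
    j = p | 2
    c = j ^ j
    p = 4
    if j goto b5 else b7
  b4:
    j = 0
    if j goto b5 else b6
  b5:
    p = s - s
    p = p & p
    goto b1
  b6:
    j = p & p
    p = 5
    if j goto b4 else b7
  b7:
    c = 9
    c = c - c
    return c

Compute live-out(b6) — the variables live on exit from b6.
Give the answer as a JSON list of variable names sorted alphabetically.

Per-block:
  b0: def={c,j,p} ue=∅
  b1: def={s} ue=∅
  b2: def={c,s} ue=∅
  b3: def={c,j,p} ue={p}
  b4: def={j} ue=∅
  b5: def={p} ue={s}
  b6: def={j,p} ue={p}
  b7: def={c} ue=∅

Live sets:
  b0: in=∅ out={p}
  b1: in={p} out={p,s}
  b2: in=∅ out=∅
  b3: in={p,s} out={s}
  b4: in={p,s} out={p,s}
  b5: in={s} out={p}
  b6: in={p,s} out={p,s}
  b7: in=∅ out=∅

live-out(b6) = ["p", "s"]

Answer: ["p", "s"]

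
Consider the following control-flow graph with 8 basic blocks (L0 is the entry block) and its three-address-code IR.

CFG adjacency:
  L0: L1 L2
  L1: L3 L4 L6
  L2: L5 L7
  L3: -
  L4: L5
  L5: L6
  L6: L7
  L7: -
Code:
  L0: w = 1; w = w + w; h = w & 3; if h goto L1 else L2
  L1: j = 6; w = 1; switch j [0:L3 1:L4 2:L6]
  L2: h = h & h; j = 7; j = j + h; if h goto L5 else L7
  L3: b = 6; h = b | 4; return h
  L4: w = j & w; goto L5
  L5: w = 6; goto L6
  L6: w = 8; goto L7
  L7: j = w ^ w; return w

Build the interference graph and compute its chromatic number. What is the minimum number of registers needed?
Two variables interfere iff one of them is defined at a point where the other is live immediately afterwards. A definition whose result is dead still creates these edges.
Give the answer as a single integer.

Per-block:
  L0: def={h,w} ue=∅
  L1: def={j,w} ue=∅
  L2: def={h,j} ue={h}
  L3: def={b,h} ue=∅
  L4: def={w} ue={j,w}
  L5: def={w} ue=∅
  L6: def={w} ue=∅
  L7: def={j} ue={w}

Backward fixpoint:
  live L0: ∅→{h,w}
  live L1: ∅→{j,w}
  live L2: {h,w}→{w}
  live L3: ∅→∅
  live L4: {j,w}→∅
  live L5: ∅→∅
  live L6: ∅→{w}
  live L7: {w}→∅

Interference:
  b: ∅
  h: {j,w}
  j: {h,w}
  w: {h,j}

Registers:
  clique {h,j,w} ⇒ need ≥ 3
  assign b→c0 h→c0 j→c1 w→c2 — no edge inside a register ⇒ χ ≤ 3
  χ = 3

Answer: 3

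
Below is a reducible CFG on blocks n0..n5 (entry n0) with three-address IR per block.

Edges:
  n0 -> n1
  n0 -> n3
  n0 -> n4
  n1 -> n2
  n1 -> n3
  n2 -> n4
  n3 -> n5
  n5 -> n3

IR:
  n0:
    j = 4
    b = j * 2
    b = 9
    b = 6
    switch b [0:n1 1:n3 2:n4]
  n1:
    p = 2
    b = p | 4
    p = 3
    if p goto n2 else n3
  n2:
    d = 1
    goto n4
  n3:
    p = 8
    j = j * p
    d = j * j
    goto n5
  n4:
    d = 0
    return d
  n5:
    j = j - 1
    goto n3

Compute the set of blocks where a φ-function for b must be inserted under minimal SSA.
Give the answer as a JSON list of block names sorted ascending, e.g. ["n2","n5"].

idom tree: n1←n0 n2←n1 n3←n0 n4←n0 n5←n3
Dom∩ at merges:
  n3: preds {n0,n1,n5}: {n0} ∩ {n0,n1} ∩ {n0,n3,n5} = {n0}; idom=n0
  n4: preds {n0,n2}: {n0} ∩ {n0,n1,n2} = {n0}; idom=n0

DF walk-up:
  n3←n0: walk · to n0
  n3←n1: walk n1 to n0
  n3←n5: walk n5→n3 to n0
  n4←n0: walk · to n0
  n4←n2: walk n2→n1 to n0
  n0 → ∅
  n1 → {n3,n4}
  n2 → {n4}
  n3 → {n3}
  n4 → ∅
  n5 → {n3}

φ for b: defs {n0,n1}
  DF⁺ = {n3,n4}

Answer: ["n3", "n4"]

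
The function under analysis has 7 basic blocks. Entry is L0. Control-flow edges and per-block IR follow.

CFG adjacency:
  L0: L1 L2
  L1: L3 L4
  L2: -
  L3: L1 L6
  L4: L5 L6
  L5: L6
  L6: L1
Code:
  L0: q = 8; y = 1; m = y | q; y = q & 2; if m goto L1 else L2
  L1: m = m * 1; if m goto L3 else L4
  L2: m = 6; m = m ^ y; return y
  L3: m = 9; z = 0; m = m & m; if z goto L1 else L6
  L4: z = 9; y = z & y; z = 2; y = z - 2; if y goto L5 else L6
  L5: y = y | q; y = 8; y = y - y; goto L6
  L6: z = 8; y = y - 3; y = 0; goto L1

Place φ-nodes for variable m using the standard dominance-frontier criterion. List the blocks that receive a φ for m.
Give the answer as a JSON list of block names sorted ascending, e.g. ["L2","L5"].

idom tree: L1←L0 L2←L0 L3←L1 L4←L1 L5←L4 L6←L1
Join-block Dom:
  L1: preds {L0,L3,L6}: {L0} ∩ {L0,L1,L3} ∩ {L0,L1,L6} = {L0}; idom=L0
  L6: preds {L3,L4,L5}: {L0,L1,L3} ∩ {L0,L1,L4} ∩ {L0,L1,L4,L5} = {L0,L1}; idom=L1

DF derivation:
  L1←L0: walk · to L0
  L1←L3: walk L3→L1 to L0
  L1←L6: walk L6→L1 to L0
  L6←L3: walk L3 to L1
  L6←L4: walk L4 to L1
  L6←L5: walk L5→L4 to L1
  L0: DF=∅
  L1: DF={L1}
  L2: DF=∅
  L3: DF={L1,L6}
  L4: DF={L6}
  L5: DF={L6}
  L6: DF={L1}

φ for m: defs {L0,L1,L2,L3}
  DF⁺ = {L1,L6}

Answer: ["L1", "L6"]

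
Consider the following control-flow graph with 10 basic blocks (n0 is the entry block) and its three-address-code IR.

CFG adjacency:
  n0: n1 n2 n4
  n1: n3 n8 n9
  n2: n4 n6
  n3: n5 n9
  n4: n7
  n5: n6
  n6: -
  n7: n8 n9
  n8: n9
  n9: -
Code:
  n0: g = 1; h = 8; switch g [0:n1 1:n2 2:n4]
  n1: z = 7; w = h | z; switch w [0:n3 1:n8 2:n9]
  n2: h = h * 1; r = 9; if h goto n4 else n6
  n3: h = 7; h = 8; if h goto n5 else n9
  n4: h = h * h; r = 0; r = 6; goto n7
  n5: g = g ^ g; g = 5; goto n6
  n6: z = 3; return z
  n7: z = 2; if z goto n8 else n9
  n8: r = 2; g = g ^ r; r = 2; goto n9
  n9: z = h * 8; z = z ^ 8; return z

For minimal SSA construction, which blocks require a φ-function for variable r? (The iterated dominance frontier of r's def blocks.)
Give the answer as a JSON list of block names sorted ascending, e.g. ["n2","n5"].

idom tree: n1←n0 n2←n0 n3←n1 n4←n0 n5←n3 n6←n0 n7←n4 n8←n0 n9←n0
Dom at joins:
  n4: preds {n0,n2}: {n0} ∩ {n0,n2} = {n0}; idom=n0
  n6: preds {n2,n5}: {n0,n2} ∩ {n0,n1,n3,n5} = {n0}; idom=n0
  n8: preds {n1,n7}: {n0,n1} ∩ {n0,n4,n7} = {n0}; idom=n0
  n9: preds {n1,n3,n7,n8}: {n0,n1} ∩ {n0,n1,n3} ∩ {n0,n4,n7} ∩ {n0,n8} = {n0}; idom=n0

Frontier:
  n4←n0: walk · to n0
  n4←n2: walk n2 to n0
  n6←n2: walk n2 to n0
  n6←n5: walk n5→n3→n1 to n0
  n8←n1: walk n1 to n0
  n8←n7: walk n7→n4 to n0
  n9←n1: walk n1 to n0
  n9←n3: walk n3→n1 to n0
  n9←n7: walk n7→n4 to n0
  n9←n8: walk n8 to n0
  n0: DF=∅
  n1: DF={n6,n8,n9}
  n2: DF={n4,n6}
  n3: DF={n6,n9}
  n4: DF={n8,n9}
  n5: DF={n6}
  n6: DF=∅
  n7: DF={n8,n9}
  n8: DF={n9}
  n9: DF=∅

φ for r: defs {n2,n4,n8}
  DF⁺ = {n4,n6,n8,n9}

Answer: ["n4", "n6", "n8", "n9"]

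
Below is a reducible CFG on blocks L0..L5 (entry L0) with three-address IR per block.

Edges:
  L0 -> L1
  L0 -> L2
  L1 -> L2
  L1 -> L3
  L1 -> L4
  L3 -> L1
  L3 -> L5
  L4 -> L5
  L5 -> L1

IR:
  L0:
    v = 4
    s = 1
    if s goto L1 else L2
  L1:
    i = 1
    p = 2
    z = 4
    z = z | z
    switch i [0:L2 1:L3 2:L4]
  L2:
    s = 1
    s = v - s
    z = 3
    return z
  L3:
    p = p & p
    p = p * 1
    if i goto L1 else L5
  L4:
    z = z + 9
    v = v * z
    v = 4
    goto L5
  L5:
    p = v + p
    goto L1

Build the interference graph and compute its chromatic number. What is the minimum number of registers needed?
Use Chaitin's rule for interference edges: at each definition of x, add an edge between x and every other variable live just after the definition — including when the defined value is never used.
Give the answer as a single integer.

Answer: 4

Derivation:
Block summaries:
  L0: def={s,v} ue=∅
  L1: def={i,p,z} ue=∅
  L2: def={s,z} ue={v}
  L3: def={p} ue={i,p}
  L4: def={v,z} ue={v,z}
  L5: def={p} ue={p,v}

Backward fixpoint:
  L0 li=∅ lo={v}
  L1 li={v} lo={i,p,v,z}
  L2 li={v} lo=∅
  L3 li={i,p,v} lo={p,v}
  L4 li={p,v,z} lo={p,v}
  L5 li={p,v} lo={v}

Interference:
  i↔{p,v,z}
  p↔{i,v,z}
  s↔{v}
  v↔{i,p,s,z}
  z↔{i,p,v}

Registers:
  clique {i,p,v,z} ⇒ need ≥ 4
  4-colouring: c0={v}  c1={i,s}  c2={p}  c3={z}
  χ = 4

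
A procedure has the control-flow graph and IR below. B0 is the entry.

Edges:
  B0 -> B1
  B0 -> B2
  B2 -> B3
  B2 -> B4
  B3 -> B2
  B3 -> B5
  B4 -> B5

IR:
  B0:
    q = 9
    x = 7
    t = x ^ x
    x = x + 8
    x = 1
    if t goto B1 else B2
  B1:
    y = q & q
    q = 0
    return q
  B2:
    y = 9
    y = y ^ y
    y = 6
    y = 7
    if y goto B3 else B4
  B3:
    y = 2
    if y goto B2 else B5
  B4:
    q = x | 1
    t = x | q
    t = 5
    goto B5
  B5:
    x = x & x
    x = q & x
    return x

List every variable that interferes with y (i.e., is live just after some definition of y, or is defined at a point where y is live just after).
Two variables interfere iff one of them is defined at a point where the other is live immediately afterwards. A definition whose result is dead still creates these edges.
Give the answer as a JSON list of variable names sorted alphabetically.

Answer: ["q", "x"]

Analysis:
def/use:
  B0 def {q,t,x} use ∅
  B1 def {q,y} use {q}
  B2 def {y} use ∅
  B3 def {y} use ∅
  B4 def {q,t} use {x}
  B5 def {x} use {q,x}

Live sets:
  live B0: ∅→{q,x}
  live B1: {q}→∅
  live B2: {q,x}→{q,x}
  live B3: {q,x}→{q,x}
  live B4: {x}→{q,x}
  live B5: {q,x}→∅

Interference:
  q↔{t,x,y}
  t↔{q,x}
  x↔{q,t,y}
  y↔{q,x}

N(y) = ["q", "x"]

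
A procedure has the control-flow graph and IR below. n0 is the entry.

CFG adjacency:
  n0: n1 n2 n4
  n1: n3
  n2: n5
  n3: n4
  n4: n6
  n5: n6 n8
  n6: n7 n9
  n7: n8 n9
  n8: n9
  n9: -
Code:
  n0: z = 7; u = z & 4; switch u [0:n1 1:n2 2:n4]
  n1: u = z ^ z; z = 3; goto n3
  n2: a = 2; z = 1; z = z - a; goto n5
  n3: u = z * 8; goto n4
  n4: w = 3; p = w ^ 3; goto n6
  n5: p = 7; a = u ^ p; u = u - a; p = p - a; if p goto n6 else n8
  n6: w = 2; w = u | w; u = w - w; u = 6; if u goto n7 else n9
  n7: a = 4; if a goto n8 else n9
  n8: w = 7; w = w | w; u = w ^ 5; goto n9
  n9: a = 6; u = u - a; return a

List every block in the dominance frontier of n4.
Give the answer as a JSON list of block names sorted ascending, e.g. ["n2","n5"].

Answer: ["n6"]

Working:
idom tree: n1←n0 n2←n0 n3←n1 n4←n0 n5←n2 n6←n0 n7←n6 n8←n0 n9←n0
Dom at joins:
  n4: preds {n0,n3}: {n0} ∩ {n0,n1,n3} = {n0}; idom=n0
  n6: preds {n4,n5}: {n0,n4} ∩ {n0,n2,n5} = {n0}; idom=n0
  n8: preds {n5,n7}: {n0,n2,n5} ∩ {n0,n6,n7} = {n0}; idom=n0
  n9: preds {n6,n7,n8}: {n0,n6} ∩ {n0,n6,n7} ∩ {n0,n8} = {n0}; idom=n0

Frontier:
  join n4 pred n0: · stop@n0
  join n4 pred n3: n3→n1 stop@n0
  join n6 pred n4: n4 stop@n0
  join n6 pred n5: n5→n2 stop@n0
  join n8 pred n5: n5→n2 stop@n0
  join n8 pred n7: n7→n6 stop@n0
  join n9 pred n6: n6 stop@n0
  join n9 pred n7: n7→n6 stop@n0
  join n9 pred n8: n8 stop@n0
  n0: DF=∅
  n1: DF={n4}
  n2: DF={n6,n8}
  n3: DF={n4}
  n4: DF={n6}
  n5: DF={n6,n8}
  n6: DF={n8,n9}
  n7: DF={n8,n9}
  n8: DF={n9}
  n9: DF=∅

DF(n4) = ["n6"]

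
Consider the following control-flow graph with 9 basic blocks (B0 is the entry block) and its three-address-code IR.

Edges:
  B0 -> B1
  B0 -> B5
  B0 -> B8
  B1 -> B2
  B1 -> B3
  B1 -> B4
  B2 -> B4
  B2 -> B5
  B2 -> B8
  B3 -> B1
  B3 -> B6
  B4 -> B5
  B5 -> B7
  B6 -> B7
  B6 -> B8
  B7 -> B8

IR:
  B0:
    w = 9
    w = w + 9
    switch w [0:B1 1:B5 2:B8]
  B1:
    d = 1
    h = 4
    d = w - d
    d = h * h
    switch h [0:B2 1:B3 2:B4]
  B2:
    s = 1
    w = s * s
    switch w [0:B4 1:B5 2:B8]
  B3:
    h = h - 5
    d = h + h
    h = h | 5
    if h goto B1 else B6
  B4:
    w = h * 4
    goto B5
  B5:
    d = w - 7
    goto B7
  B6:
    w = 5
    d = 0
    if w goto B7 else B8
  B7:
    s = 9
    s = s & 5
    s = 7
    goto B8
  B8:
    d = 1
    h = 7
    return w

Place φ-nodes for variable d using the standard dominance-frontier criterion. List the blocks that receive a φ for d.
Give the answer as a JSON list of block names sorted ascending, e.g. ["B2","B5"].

idom tree: B1←B0 B2←B1 B3←B1 B4←B1 B5←B0 B6←B3 B7←B0 B8←B0
Dom at joins:
  B1: preds {B0,B3}: {B0} ∩ {B0,B1,B3} = {B0}; idom=B0
  B4: preds {B1,B2}: {B0,B1} ∩ {B0,B1,B2} = {B0,B1}; idom=B1
  B5: preds {B0,B2,B4}: {B0} ∩ {B0,B1,B2} ∩ {B0,B1,B4} = {B0}; idom=B0
  B7: preds {B5,B6}: {B0,B5} ∩ {B0,B1,B3,B6} = {B0}; idom=B0
  B8: preds {B0,B2,B6,B7}: {B0} ∩ {B0,B1,B2} ∩ {B0,B1,B3,B6} ∩ {B0,B7} = {B0}; idom=B0

Frontier:
  join B1 pred B0: · stop@B0
  join B1 pred B3: B3→B1 stop@B0
  join B4 pred B1: · stop@B1
  join B4 pred B2: B2 stop@B1
  join B5 pred B0: · stop@B0
  join B5 pred B2: B2→B1 stop@B0
  join B5 pred B4: B4→B1 stop@B0
  join B7 pred B5: B5 stop@B0
  join B7 pred B6: B6→B3→B1 stop@B0
  join B8 pred B0: · stop@B0
  join B8 pred B2: B2→B1 stop@B0
  join B8 pred B6: B6→B3→B1 stop@B0
  join B8 pred B7: B7 stop@B0
  B0 → ∅
  B1 → {B1,B5,B7,B8}
  B2 → {B4,B5,B8}
  B3 → {B1,B7,B8}
  B4 → {B5}
  B5 → {B7}
  B6 → {B7,B8}
  B7 → {B8}
  B8 → ∅

φ for d: defs {B1,B3,B5,B6,B8}
  DF⁺ = {B1,B5,B7,B8}

Answer: ["B1", "B5", "B7", "B8"]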